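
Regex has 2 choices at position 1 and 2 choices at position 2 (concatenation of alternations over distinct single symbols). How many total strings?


First group: 2 alternatives
Second group: 2 alternatives
Concatenation: each choice from group 1 pairs with each from group 2
Total = 2 x 2 = 4

4


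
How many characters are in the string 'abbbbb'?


String: 'abbbbb'
Counting characters:
  'a' appears 1 time(s)
  'b' appears 5 time(s)
Total length = 1 + 5 = 6

6


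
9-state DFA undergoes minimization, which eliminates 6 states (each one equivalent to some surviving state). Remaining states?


Original DFA: 9 states
Redundant states removed: 6
Minimized states = original - removed
= 9 - 6
= 3

3


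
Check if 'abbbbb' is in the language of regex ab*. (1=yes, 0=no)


Pattern: ab*
String: 'abbbbb'
Pattern requires: exactly one 'a' followed by zero or more 'b's
First char is 'a' -> OK
Rest 'bbbbb': all b's? Yes
Result: 1

1


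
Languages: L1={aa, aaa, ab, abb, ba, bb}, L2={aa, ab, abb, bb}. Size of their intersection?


L1 = {aa, aaa, ab, abb, ba, bb}
L2 = {aa, ab, abb, bb}
Checking each string in L1 against L2:
  'aa': in L2? Yes
  'aaa': in L2? No
  'ab': in L2? Yes
  'abb': in L2? Yes
  'ba': in L2? No
  'bb': in L2? Yes
Intersection = {aa, ab, abb, bb}
|L1 ∩ L2| = 4

4


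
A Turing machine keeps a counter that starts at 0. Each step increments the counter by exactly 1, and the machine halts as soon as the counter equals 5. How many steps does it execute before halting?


Counter starts at 0. Counting sequence:
  Step 1: counter = 1
  Step 2: counter = 2
  Step 3: counter = 3
  Step 4: counter = 4
  Step 5: counter = 5
Counter reached 5 -> halt
Total steps = 5

5


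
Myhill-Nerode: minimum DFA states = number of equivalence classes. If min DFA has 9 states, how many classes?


Myhill-Nerode theorem:
Number of equivalence classes = number of states in minimal DFA
Minimal DFA states = 9
Therefore equivalence classes = 9

9


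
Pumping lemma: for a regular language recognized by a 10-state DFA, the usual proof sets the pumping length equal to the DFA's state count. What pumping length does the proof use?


Pumping lemma for regular languages (standard proof):
Take p = |Q|, the number of DFA states.
Any string of length >= |Q| passes through |Q|+1 states while reading its first |Q| symbols,
so by pigeonhole some state repeats, giving the loop that can be pumped.
Here |Q| = 10
Therefore the proof uses p = 10

10


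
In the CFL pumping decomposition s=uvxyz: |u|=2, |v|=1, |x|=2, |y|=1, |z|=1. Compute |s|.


|s| = |u| + |v| + |x| + |y| + |z|
= 2 + 1 + 2 + 1 + 1
= 3 + 2 + 2
= 5 + 2
= 7

7


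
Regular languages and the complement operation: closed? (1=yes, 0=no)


Regular languages are closed under all standard operations:
- Union: Yes (product construction)
- Intersection: Yes (product construction)
- Complement: Yes (swap accept/reject)
- Concatenation: Yes (NFA construction)
Operation: complement -> Closed

1


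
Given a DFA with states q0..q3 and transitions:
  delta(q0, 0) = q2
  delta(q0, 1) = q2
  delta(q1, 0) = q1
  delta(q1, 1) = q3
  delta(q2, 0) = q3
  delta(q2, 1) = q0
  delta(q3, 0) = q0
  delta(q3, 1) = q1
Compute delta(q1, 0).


Looking up transition function:
delta(q1, 0) in the table
Row: q1, Column: 0
Result: q1

q1


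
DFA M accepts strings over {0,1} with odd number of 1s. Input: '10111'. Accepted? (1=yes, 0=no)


DFA has 2 states: q_even (start, accept=no) and q_odd
Processing string '10111' character by character:
  Position 0: read '1', 1-count=1 -> q_odd
  Position 1: read '0', 1-count=1 -> q_odd (no change)
  Position 2: read '1', 1-count=2 -> q_even
  Position 3: read '1', 1-count=3 -> q_odd
  Position 4: read '1', 1-count=4 -> q_even
Final state: q_even, total 1s = 4 (even); the DFA requires an odd count -> reject

0


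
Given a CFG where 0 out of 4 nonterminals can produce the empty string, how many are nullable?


Nonterminals: {S, A, B, C}
A nonterminal is nullable if it can derive epsilon
Counting nullable nonterminals: 0
Total nullable = 0

0


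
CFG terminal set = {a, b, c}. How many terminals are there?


Terminal symbols: a, b, c
Counting each: a (#1), b (#2), c (#3)
Total = 3

3


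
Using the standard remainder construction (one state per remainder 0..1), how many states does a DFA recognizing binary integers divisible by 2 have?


Divisibility by 2 is tracked via the remainder mod 2: 0, 1, ..., 1
The construction assigns one state to each remainder
Number of remainders = 2

2


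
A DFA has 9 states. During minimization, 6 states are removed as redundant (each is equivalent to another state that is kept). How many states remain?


Original DFA: 9 states
Redundant states removed: 6
Minimized states = original - removed
= 9 - 6
= 3

3


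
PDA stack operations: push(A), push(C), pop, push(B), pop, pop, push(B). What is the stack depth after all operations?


Tracing stack operations:
  push(A) -> stack = [A], depth=1
  push(C) -> stack = [A,C], depth=2
  pop -> removed C, stack = [A], depth=1
  push(B) -> stack = [A,B], depth=2
  pop -> removed B, stack = [A], depth=1
  pop -> removed A, stack = [], depth=0
  push(B) -> stack = [B], depth=1
Final depth = 1

1


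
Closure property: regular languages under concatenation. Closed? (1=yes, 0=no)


Regular languages are closed under:
- Union (DFA product construction)
- Intersection (DFA product construction)
- Complement (swap accept/reject states)
- Concatenation (NFA construction)
- Kleene star (NFA construction)
concatenation is in this list
Therefore: closed

1


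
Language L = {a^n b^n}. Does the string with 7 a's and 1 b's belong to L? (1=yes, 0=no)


Language requires equal numbers of a's and b's
PDA pushes for each 'a', pops for each 'b'
Number of a's = 7
Number of b's = 1
7 != 1 -> Reject

0


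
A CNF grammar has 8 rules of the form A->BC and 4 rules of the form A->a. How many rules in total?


CNF allows two rule forms:
  A -> BC (binary): 8 rules
  A -> a (terminal): 4 rules
Total = 8 + 4 = 12

12


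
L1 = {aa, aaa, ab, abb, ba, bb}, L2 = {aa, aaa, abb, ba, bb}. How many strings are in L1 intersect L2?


L1 = {aa, aaa, ab, abb, ba, bb}
L2 = {aa, aaa, abb, ba, bb}
Checking each string in L1 against L2:
  'aa': in L2? Yes
  'aaa': in L2? Yes
  'ab': in L2? No
  'abb': in L2? Yes
  'ba': in L2? Yes
  'bb': in L2? Yes
Intersection = {aa, aaa, abb, ba, bb}
|L1 ∩ L2| = 5

5


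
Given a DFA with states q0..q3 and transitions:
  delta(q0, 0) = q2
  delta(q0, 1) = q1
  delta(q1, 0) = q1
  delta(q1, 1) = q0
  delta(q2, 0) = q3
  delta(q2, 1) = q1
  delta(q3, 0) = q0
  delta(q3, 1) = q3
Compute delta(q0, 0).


Looking up transition function:
delta(q0, 0) in the table
Row: q0, Column: 0
Result: q2

q2


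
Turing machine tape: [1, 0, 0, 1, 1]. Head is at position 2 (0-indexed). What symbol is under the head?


Tape: [1, 0, 0, 1, 1]
Positions: 0 1 2 3 4
Values:    1 0 0 1 1
Head at position 2
tape[2] = 0

0


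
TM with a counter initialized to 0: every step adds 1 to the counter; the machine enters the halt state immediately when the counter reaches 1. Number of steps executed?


Counter starts at 0. Counting sequence:
  Step 1: counter = 1
Counter reached 1 -> halt
Total steps = 1

1


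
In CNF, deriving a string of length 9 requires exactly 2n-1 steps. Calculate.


Chomsky Normal Form derivation:
String length n = 9
Each step either:
  - Splits a nonterminal into two (n-1 such steps)
  - Converts a nonterminal to terminal (n such steps)
Total = (n-1) + n = 2n - 1
= 2(9) - 1
= 18 - 1
= 17

17


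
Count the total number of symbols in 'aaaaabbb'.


String: 'aaaaabbb'
Counting characters:
  'a' appears 5 time(s)
  'b' appears 3 time(s)
Total length = 5 + 3 = 8

8


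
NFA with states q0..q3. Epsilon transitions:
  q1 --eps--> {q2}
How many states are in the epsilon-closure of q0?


Starting from q0
Initialize closure = {q0}
q0 has no outgoing epsilon transitions -> nothing to add
Final closure: {q0}
Size = 1

1


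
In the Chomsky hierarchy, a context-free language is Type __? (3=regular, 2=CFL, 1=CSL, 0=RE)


Chomsky hierarchy levels:
  Type 3: Regular (DFA/NFA/regex)
  Type 2: Context-free (PDA)
  Type 1: Context-sensitive
  Type 0: Recursively enumerable (TM)
'context-free' corresponds to Type 2

2


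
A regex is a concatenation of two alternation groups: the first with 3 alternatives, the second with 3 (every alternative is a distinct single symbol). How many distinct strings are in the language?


First group: 3 alternatives
Second group: 3 alternatives
Concatenation: each choice from group 1 pairs with each from group 2
Total = 3 x 3 = 9

9


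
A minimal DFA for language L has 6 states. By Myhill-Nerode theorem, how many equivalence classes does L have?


Myhill-Nerode theorem:
Number of equivalence classes = number of states in minimal DFA
Minimal DFA states = 6
Therefore equivalence classes = 6

6


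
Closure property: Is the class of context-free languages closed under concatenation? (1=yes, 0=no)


CFL closure properties:
  Closed under: union, concatenation, Kleene star
  NOT closed under: intersection, complement
Operation 'concatenation' is in closed list -> Yes (closed)

1


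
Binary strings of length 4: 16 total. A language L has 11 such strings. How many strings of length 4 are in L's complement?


Alphabet: {0,1}
String length: 4
Total strings of length 4 = 2^4 = 16
Strings in L = 11
Complement = total - |L|
= 16 - 11
= 5

5


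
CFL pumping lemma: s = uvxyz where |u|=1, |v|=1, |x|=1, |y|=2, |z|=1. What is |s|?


|s| = |u| + |v| + |x| + |y| + |z|
= 1 + 1 + 1 + 2 + 1
= 2 + 1 + 3
= 3 + 3
= 6

6


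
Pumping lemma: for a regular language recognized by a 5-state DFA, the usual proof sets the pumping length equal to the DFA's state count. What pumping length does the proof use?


Pumping lemma for regular languages (standard proof):
Take p = |Q|, the number of DFA states.
Any string of length >= |Q| passes through |Q|+1 states while reading its first |Q| symbols,
so by pigeonhole some state repeats, giving the loop that can be pumped.
Here |Q| = 5
Therefore the proof uses p = 5

5


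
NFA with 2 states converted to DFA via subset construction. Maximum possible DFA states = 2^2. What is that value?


NFA has 2 states
Subset construction: each DFA state = subset of NFA states
Maximum subsets = 2^2
2^2 = 4

4


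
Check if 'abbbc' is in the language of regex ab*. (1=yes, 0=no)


Pattern: ab*
String: 'abbbc'
Pattern requires: exactly one 'a' followed by zero or more 'b's
First char is 'a' -> OK
Rest 'bbbc': all b's? No
Result: 0

0


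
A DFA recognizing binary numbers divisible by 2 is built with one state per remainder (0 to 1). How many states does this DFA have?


Divisibility by 2 is tracked via the remainder mod 2: 0, 1, ..., 1
The construction assigns one state to each remainder
Number of remainders = 2

2


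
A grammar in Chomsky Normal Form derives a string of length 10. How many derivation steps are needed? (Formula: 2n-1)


Chomsky Normal Form derivation:
String length n = 10
Each step either:
  - Splits a nonterminal into two (n-1 such steps)
  - Converts a nonterminal to terminal (n such steps)
Total = (n-1) + n = 2n - 1
= 2(10) - 1
= 20 - 1
= 19

19


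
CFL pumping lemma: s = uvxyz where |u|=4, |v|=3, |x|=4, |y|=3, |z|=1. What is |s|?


|s| = |u| + |v| + |x| + |y| + |z|
= 4 + 3 + 4 + 3 + 1
= 7 + 4 + 4
= 11 + 4
= 15

15


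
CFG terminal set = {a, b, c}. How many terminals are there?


Terminal symbols: a, b, c
Counting each: a (#1), b (#2), c (#3)
Total = 3

3


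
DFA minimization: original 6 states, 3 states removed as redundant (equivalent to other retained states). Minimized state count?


Original DFA: 6 states
Redundant states removed: 3
Minimized states = original - removed
= 6 - 3
= 3

3


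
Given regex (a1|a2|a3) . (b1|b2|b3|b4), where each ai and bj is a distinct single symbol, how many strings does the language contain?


First group: 3 alternatives
Second group: 4 alternatives
Concatenation: each choice from group 1 pairs with each from group 2
Total = 3 x 4 = 12

12


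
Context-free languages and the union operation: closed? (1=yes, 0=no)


CFL closure properties:
  Closed under: union, concatenation, Kleene star
  NOT closed under: intersection, complement
Operation 'union' is in closed list -> Yes (closed)

1


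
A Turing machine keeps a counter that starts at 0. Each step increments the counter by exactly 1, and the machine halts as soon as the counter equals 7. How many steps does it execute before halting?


Counter starts at 0. Counting sequence:
  Step 1: counter = 1
  Step 2: counter = 2
  Step 3: counter = 3
  Step 4: counter = 4
  Step 5: counter = 5
  Step 6: counter = 6
  Step 7: counter = 7
Counter reached 7 -> halt
Total steps = 7

7


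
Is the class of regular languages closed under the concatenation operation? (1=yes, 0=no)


Regular languages are closed under:
- Union (DFA product construction)
- Intersection (DFA product construction)
- Complement (swap accept/reject states)
- Concatenation (NFA construction)
- Kleene star (NFA construction)
concatenation is in this list
Therefore: closed

1


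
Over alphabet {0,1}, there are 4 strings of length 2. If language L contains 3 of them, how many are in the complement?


Alphabet: {0,1}
String length: 2
Total strings of length 2 = 2^2 = 4
Strings in L = 3
Complement = total - |L|
= 4 - 3
= 1

1


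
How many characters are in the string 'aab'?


String: 'aab'
Counting characters:
  'a' appears 2 time(s)
  'b' appears 1 time(s)
Total length = 2 + 1 = 3

3


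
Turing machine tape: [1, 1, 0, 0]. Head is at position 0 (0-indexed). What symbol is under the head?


Tape: [1, 1, 0, 0]
Positions: 0 1 2 3
Values:    1 1 0 0
Head at position 0
tape[0] = 1

1


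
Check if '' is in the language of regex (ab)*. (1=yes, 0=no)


Pattern: (ab)*
String: ''
Pattern requires: zero or more repetitions of 'ab'
Pairs: []
All pairs are 'ab'? Yes
Result: 1

1


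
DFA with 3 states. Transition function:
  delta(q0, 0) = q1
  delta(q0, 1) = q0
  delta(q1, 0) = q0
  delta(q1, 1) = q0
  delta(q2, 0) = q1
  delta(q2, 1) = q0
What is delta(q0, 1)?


Looking up transition function:
delta(q0, 1) in the table
Row: q0, Column: 1
Result: q0

q0


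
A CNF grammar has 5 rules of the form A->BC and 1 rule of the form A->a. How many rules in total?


CNF allows two rule forms:
  A -> BC (binary): 5 rules
  A -> a (terminal): 1 rule
Total = 5 + 1 = 6

6


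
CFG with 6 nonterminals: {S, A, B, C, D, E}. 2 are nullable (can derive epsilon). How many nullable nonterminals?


Nonterminals: {S, A, B, C, D, E}
A nonterminal is nullable if it can derive epsilon
Counting nullable nonterminals: 2
Total nullable = 2

2


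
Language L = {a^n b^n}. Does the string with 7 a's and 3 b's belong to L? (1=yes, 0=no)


Language requires equal numbers of a's and b's
PDA pushes for each 'a', pops for each 'b'
Number of a's = 7
Number of b's = 3
7 != 3 -> Reject

0


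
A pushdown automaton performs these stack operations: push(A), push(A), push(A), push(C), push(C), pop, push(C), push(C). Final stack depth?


Tracing stack operations:
  push(A) -> stack = [A], depth=1
  push(A) -> stack = [A,A], depth=2
  push(A) -> stack = [A,A,A], depth=3
  push(C) -> stack = [A,A,A,C], depth=4
  push(C) -> stack = [A,A,A,C,C], depth=5
  pop -> removed C, stack = [A,A,A,C], depth=4
  push(C) -> stack = [A,A,A,C,C], depth=5
  push(C) -> stack = [A,A,A,C,C,C], depth=6
Final depth = 6

6


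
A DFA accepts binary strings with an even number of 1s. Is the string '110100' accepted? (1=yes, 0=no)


DFA has 2 states: q_even (start, accept=yes) and q_odd
Processing string '110100' character by character:
  Position 0: read '1', 1-count=1 -> q_odd
  Position 1: read '1', 1-count=2 -> q_even
  Position 2: read '0', 1-count=2 -> q_even (no change)
  Position 3: read '1', 1-count=3 -> q_odd
  Position 4: read '0', 1-count=3 -> q_odd (no change)
  Position 5: read '0', 1-count=3 -> q_odd (no change)
Final state: q_odd, total 1s = 3 (odd); the DFA requires an even count -> reject

0


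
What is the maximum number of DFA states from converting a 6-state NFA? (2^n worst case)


NFA has 6 states
Subset construction: each DFA state = subset of NFA states
Maximum subsets = 2^6
2^6 = 64

64


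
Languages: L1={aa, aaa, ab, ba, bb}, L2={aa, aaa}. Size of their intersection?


L1 = {aa, aaa, ab, ba, bb}
L2 = {aa, aaa}
Checking each string in L1 against L2:
  'aa': in L2? Yes
  'aaa': in L2? Yes
  'ab': in L2? No
  'ba': in L2? No
  'bb': in L2? No
Intersection = {aa, aaa}
|L1 ∩ L2| = 2

2


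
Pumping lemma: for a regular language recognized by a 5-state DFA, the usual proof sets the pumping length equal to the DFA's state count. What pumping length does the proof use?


Pumping lemma for regular languages (standard proof):
Take p = |Q|, the number of DFA states.
Any string of length >= |Q| passes through |Q|+1 states while reading its first |Q| symbols,
so by pigeonhole some state repeats, giving the loop that can be pumped.
Here |Q| = 5
Therefore the proof uses p = 5

5


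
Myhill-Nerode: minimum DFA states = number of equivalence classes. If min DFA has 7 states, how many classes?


Myhill-Nerode theorem:
Number of equivalence classes = number of states in minimal DFA
Minimal DFA states = 7
Therefore equivalence classes = 7

7


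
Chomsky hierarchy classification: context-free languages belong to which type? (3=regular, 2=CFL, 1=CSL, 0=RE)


Chomsky hierarchy levels:
  Type 3: Regular (DFA/NFA/regex)
  Type 2: Context-free (PDA)
  Type 1: Context-sensitive
  Type 0: Recursively enumerable (TM)
'context-free' corresponds to Type 2

2


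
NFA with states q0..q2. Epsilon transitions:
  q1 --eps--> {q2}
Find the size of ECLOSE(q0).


Starting from q0
Initialize closure = {q0}
q0 has no outgoing epsilon transitions -> nothing to add
Final closure: {q0}
Size = 1

1


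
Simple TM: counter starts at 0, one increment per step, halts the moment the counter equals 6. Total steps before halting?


Counter starts at 0. Counting sequence:
  Step 1: counter = 1
  Step 2: counter = 2
  Step 3: counter = 3
  Step 4: counter = 4
  Step 5: counter = 5
  Step 6: counter = 6
Counter reached 6 -> halt
Total steps = 6

6


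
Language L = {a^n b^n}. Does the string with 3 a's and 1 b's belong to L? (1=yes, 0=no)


Language requires equal numbers of a's and b's
PDA pushes for each 'a', pops for each 'b'
Number of a's = 3
Number of b's = 1
3 != 1 -> Reject

0


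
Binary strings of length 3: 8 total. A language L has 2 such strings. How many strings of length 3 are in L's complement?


Alphabet: {0,1}
String length: 3
Total strings of length 3 = 2^3 = 8
Strings in L = 2
Complement = total - |L|
= 8 - 2
= 6

6


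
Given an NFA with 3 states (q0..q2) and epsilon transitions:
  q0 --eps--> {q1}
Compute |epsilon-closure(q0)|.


Starting from q0
Initialize closure = {q0}
Follow epsilon from q0 -> add q1
Final closure: {q0, q1}
Size = 2

2


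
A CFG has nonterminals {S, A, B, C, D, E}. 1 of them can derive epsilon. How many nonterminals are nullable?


Nonterminals: {S, A, B, C, D, E}
A nonterminal is nullable if it can derive epsilon
Counting nullable nonterminals: 1
Total nullable = 1

1


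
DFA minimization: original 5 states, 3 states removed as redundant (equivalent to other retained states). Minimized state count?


Original DFA: 5 states
Redundant states removed: 3
Minimized states = original - removed
= 5 - 3
= 2

2


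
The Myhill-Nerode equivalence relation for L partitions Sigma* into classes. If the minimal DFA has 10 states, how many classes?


Myhill-Nerode theorem:
Number of equivalence classes = number of states in minimal DFA
Minimal DFA states = 10
Therefore equivalence classes = 10

10


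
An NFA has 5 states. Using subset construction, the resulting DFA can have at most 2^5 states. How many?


NFA has 5 states
Subset construction: each DFA state = subset of NFA states
Maximum subsets = 2^5
2^5 = 32

32


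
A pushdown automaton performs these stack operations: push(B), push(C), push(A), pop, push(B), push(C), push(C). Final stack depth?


Tracing stack operations:
  push(B) -> stack = [B], depth=1
  push(C) -> stack = [B,C], depth=2
  push(A) -> stack = [B,C,A], depth=3
  pop -> removed A, stack = [B,C], depth=2
  push(B) -> stack = [B,C,B], depth=3
  push(C) -> stack = [B,C,B,C], depth=4
  push(C) -> stack = [B,C,B,C,C], depth=5
Final depth = 5

5


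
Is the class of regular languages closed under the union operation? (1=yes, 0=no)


Regular languages are closed under:
- Union (DFA product construction)
- Intersection (DFA product construction)
- Complement (swap accept/reject states)
- Concatenation (NFA construction)
- Kleene star (NFA construction)
union is in this list
Therefore: closed

1


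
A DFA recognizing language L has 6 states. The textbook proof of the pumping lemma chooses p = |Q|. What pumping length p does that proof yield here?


Pumping lemma for regular languages (standard proof):
Take p = |Q|, the number of DFA states.
Any string of length >= |Q| passes through |Q|+1 states while reading its first |Q| symbols,
so by pigeonhole some state repeats, giving the loop that can be pumped.
Here |Q| = 6
Therefore the proof uses p = 6

6


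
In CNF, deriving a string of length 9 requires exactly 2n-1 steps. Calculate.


Chomsky Normal Form derivation:
String length n = 9
Each step either:
  - Splits a nonterminal into two (n-1 such steps)
  - Converts a nonterminal to terminal (n such steps)
Total = (n-1) + n = 2n - 1
= 2(9) - 1
= 18 - 1
= 17

17


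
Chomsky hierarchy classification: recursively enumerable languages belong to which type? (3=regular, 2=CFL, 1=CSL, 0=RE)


Chomsky hierarchy levels:
  Type 3: Regular (DFA/NFA/regex)
  Type 2: Context-free (PDA)
  Type 1: Context-sensitive
  Type 0: Recursively enumerable (TM)
'recursively enumerable' corresponds to Type 0

0


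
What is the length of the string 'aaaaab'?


String: 'aaaaab'
Counting characters:
  'a' appears 5 time(s)
  'b' appears 1 time(s)
Total length = 5 + 1 = 6

6


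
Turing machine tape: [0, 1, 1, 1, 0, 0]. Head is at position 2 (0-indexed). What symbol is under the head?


Tape: [0, 1, 1, 1, 0, 0]
Positions: 0 1 2 3 4 5
Values:    0 1 1 1 0 0
Head at position 2
tape[2] = 1

1


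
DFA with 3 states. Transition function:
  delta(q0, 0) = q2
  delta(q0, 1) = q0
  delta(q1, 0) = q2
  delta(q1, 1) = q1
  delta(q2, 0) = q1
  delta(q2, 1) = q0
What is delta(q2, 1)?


Looking up transition function:
delta(q2, 1) in the table
Row: q2, Column: 1
Result: q0

q0


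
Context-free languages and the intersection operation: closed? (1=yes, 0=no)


CFL closure properties:
  Closed under: union, concatenation, Kleene star
  NOT closed under: intersection, complement
Operation 'intersection' is in not-closed list -> No (not closed)

0


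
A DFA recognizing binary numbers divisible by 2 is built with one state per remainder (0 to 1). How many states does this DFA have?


Divisibility by 2 is tracked via the remainder mod 2: 0, 1, ..., 1
The construction assigns one state to each remainder
Number of remainders = 2

2


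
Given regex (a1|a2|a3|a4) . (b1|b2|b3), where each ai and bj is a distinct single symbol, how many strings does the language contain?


First group: 4 alternatives
Second group: 3 alternatives
Concatenation: each choice from group 1 pairs with each from group 2
Total = 4 x 3 = 12

12


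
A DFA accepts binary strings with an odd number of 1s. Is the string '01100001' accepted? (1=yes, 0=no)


DFA has 2 states: q_even (start, accept=no) and q_odd
Processing string '01100001' character by character:
  Position 0: read '0', 1-count=0 -> q_even (no change)
  Position 1: read '1', 1-count=1 -> q_odd
  Position 2: read '1', 1-count=2 -> q_even
  Position 3: read '0', 1-count=2 -> q_even (no change)
  Position 4: read '0', 1-count=2 -> q_even (no change)
  Position 5: read '0', 1-count=2 -> q_even (no change)
  Position 6: read '0', 1-count=2 -> q_even (no change)
  Position 7: read '1', 1-count=3 -> q_odd
Final state: q_odd, total 1s = 3 (odd); the DFA requires an odd count -> accept

1


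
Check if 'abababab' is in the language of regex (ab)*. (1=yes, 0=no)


Pattern: (ab)*
String: 'abababab'
Pattern requires: zero or more repetitions of 'ab'
Pairs: ['ab', 'ab', 'ab', 'ab']
All pairs are 'ab'? Yes
Result: 1

1


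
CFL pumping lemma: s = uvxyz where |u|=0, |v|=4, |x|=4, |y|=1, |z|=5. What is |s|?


|s| = |u| + |v| + |x| + |y| + |z|
= 0 + 4 + 4 + 1 + 5
= 4 + 4 + 6
= 8 + 6
= 14

14


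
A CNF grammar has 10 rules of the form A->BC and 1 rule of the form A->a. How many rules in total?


CNF allows two rule forms:
  A -> BC (binary): 10 rules
  A -> a (terminal): 1 rule
Total = 10 + 1 = 11

11


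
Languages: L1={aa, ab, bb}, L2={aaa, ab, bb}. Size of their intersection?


L1 = {aa, ab, bb}
L2 = {aaa, ab, bb}
Checking each string in L1 against L2:
  'aa': in L2? No
  'ab': in L2? Yes
  'bb': in L2? Yes
Intersection = {ab, bb}
|L1 ∩ L2| = 2

2


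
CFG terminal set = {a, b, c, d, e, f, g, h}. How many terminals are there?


Terminal symbols: a, b, c, d, e, f, g, h
Counting each: a (#1), b (#2), c (#3), d (#4), e (#5), f (#6), g (#7), h (#8)
Total = 8

8


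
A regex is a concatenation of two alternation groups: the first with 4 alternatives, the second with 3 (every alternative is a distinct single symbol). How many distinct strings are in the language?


First group: 4 alternatives
Second group: 3 alternatives
Concatenation: each choice from group 1 pairs with each from group 2
Total = 4 x 3 = 12

12


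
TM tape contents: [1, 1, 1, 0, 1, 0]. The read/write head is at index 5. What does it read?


Tape: [1, 1, 1, 0, 1, 0]
Positions: 0 1 2 3 4 5
Values:    1 1 1 0 1 0
Head at position 5
tape[5] = 0

0


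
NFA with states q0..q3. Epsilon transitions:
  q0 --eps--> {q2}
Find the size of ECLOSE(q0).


Starting from q0
Initialize closure = {q0}
Follow epsilon from q0 -> add q2
Final closure: {q0, q2}
Size = 2

2


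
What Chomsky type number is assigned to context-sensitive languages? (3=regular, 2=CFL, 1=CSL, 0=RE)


Chomsky hierarchy levels:
  Type 3: Regular (DFA/NFA/regex)
  Type 2: Context-free (PDA)
  Type 1: Context-sensitive
  Type 0: Recursively enumerable (TM)
'context-sensitive' corresponds to Type 1

1


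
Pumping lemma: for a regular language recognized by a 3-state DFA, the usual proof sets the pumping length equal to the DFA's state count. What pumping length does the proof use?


Pumping lemma for regular languages (standard proof):
Take p = |Q|, the number of DFA states.
Any string of length >= |Q| passes through |Q|+1 states while reading its first |Q| symbols,
so by pigeonhole some state repeats, giving the loop that can be pumped.
Here |Q| = 3
Therefore the proof uses p = 3

3


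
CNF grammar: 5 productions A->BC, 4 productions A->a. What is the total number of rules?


CNF allows two rule forms:
  A -> BC (binary): 5 rules
  A -> a (terminal): 4 rules
Total = 5 + 4 = 9

9


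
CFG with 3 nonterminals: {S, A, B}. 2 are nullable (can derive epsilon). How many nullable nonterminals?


Nonterminals: {S, A, B}
A nonterminal is nullable if it can derive epsilon
Counting nullable nonterminals: 2
Total nullable = 2

2


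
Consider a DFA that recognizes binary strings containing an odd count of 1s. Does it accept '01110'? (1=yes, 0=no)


DFA has 2 states: q_even (start, accept=no) and q_odd
Processing string '01110' character by character:
  Position 0: read '0', 1-count=0 -> q_even (no change)
  Position 1: read '1', 1-count=1 -> q_odd
  Position 2: read '1', 1-count=2 -> q_even
  Position 3: read '1', 1-count=3 -> q_odd
  Position 4: read '0', 1-count=3 -> q_odd (no change)
Final state: q_odd, total 1s = 3 (odd); the DFA requires an odd count -> accept

1


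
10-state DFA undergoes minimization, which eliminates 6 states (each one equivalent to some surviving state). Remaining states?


Original DFA: 10 states
Redundant states removed: 6
Minimized states = original - removed
= 10 - 6
= 4

4


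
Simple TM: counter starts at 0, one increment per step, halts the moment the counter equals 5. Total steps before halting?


Counter starts at 0. Counting sequence:
  Step 1: counter = 1
  Step 2: counter = 2
  Step 3: counter = 3
  Step 4: counter = 4
  Step 5: counter = 5
Counter reached 5 -> halt
Total steps = 5

5


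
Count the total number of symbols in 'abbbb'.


String: 'abbbb'
Counting characters:
  'a' appears 1 time(s)
  'b' appears 4 time(s)
Total length = 1 + 4 = 5

5


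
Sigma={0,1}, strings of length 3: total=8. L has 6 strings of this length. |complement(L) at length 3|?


Alphabet: {0,1}
String length: 3
Total strings of length 3 = 2^3 = 8
Strings in L = 6
Complement = total - |L|
= 8 - 6
= 2

2


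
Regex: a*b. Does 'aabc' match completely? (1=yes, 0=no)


Pattern: a*b
String: 'aabc'
Pattern requires: zero or more 'a's followed by exactly one 'b'
Found 2 leading 'a's
Remaining: 'bc'
Remaining is not 'b' -> no match
Result: 0

0


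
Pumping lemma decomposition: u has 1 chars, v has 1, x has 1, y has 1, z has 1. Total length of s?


|s| = |u| + |v| + |x| + |y| + |z|
= 1 + 1 + 1 + 1 + 1
= 2 + 1 + 2
= 3 + 2
= 5

5


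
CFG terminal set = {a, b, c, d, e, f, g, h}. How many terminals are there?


Terminal symbols: a, b, c, d, e, f, g, h
Counting each: a (#1), b (#2), c (#3), d (#4), e (#5), f (#6), g (#7), h (#8)
Total = 8

8


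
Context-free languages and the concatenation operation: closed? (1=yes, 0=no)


CFL closure properties:
  Closed under: union, concatenation, Kleene star
  NOT closed under: intersection, complement
Operation 'concatenation' is in closed list -> Yes (closed)

1


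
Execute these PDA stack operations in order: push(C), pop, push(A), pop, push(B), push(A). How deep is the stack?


Tracing stack operations:
  push(C) -> stack = [C], depth=1
  pop -> removed C, stack = [], depth=0
  push(A) -> stack = [A], depth=1
  pop -> removed A, stack = [], depth=0
  push(B) -> stack = [B], depth=1
  push(A) -> stack = [B,A], depth=2
Final depth = 2

2


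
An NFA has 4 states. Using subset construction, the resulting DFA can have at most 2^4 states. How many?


NFA has 4 states
Subset construction: each DFA state = subset of NFA states
Maximum subsets = 2^4
2^4 = 16

16


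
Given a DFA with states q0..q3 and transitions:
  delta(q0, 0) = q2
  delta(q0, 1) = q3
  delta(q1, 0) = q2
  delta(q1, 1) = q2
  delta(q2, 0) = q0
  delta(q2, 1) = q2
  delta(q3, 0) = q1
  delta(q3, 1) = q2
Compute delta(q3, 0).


Looking up transition function:
delta(q3, 0) in the table
Row: q3, Column: 0
Result: q1

q1


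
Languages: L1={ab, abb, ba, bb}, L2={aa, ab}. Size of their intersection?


L1 = {ab, abb, ba, bb}
L2 = {aa, ab}
Checking each string in L1 against L2:
  'ab': in L2? Yes
  'abb': in L2? No
  'ba': in L2? No
  'bb': in L2? No
Intersection = {ab}
|L1 ∩ L2| = 1

1


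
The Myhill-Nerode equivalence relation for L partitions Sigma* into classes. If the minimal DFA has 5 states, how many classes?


Myhill-Nerode theorem:
Number of equivalence classes = number of states in minimal DFA
Minimal DFA states = 5
Therefore equivalence classes = 5

5


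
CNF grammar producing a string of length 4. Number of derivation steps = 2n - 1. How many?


Chomsky Normal Form derivation:
String length n = 4
Each step either:
  - Splits a nonterminal into two (n-1 such steps)
  - Converts a nonterminal to terminal (n such steps)
Total = (n-1) + n = 2n - 1
= 2(4) - 1
= 8 - 1
= 7

7


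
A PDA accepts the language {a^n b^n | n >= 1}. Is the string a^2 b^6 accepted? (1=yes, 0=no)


Language requires equal numbers of a's and b's
PDA pushes for each 'a', pops for each 'b'
Number of a's = 2
Number of b's = 6
2 != 6 -> Reject

0


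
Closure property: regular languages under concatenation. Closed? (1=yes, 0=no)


Regular languages are closed under:
- Union (DFA product construction)
- Intersection (DFA product construction)
- Complement (swap accept/reject states)
- Concatenation (NFA construction)
- Kleene star (NFA construction)
concatenation is in this list
Therefore: closed

1


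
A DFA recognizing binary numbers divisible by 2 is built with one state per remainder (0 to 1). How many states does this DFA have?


Divisibility by 2 is tracked via the remainder mod 2: 0, 1, ..., 1
The construction assigns one state to each remainder
Number of remainders = 2

2


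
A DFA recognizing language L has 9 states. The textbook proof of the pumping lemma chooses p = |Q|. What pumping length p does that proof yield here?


Pumping lemma for regular languages (standard proof):
Take p = |Q|, the number of DFA states.
Any string of length >= |Q| passes through |Q|+1 states while reading its first |Q| symbols,
so by pigeonhole some state repeats, giving the loop that can be pumped.
Here |Q| = 9
Therefore the proof uses p = 9

9


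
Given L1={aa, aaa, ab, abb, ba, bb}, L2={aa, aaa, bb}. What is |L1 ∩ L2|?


L1 = {aa, aaa, ab, abb, ba, bb}
L2 = {aa, aaa, bb}
Checking each string in L1 against L2:
  'aa': in L2? Yes
  'aaa': in L2? Yes
  'ab': in L2? No
  'abb': in L2? No
  'ba': in L2? No
  'bb': in L2? Yes
Intersection = {aa, aaa, bb}
|L1 ∩ L2| = 3

3


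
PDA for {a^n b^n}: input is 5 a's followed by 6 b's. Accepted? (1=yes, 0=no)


Language requires equal numbers of a's and b's
PDA pushes for each 'a', pops for each 'b'
Number of a's = 5
Number of b's = 6
5 != 6 -> Reject

0


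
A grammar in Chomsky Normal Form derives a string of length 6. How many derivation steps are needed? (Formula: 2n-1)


Chomsky Normal Form derivation:
String length n = 6
Each step either:
  - Splits a nonterminal into two (n-1 such steps)
  - Converts a nonterminal to terminal (n such steps)
Total = (n-1) + n = 2n - 1
= 2(6) - 1
= 12 - 1
= 11

11


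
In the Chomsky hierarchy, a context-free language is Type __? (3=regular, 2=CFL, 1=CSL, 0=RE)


Chomsky hierarchy levels:
  Type 3: Regular (DFA/NFA/regex)
  Type 2: Context-free (PDA)
  Type 1: Context-sensitive
  Type 0: Recursively enumerable (TM)
'context-free' corresponds to Type 2

2


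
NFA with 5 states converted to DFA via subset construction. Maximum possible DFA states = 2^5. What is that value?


NFA has 5 states
Subset construction: each DFA state = subset of NFA states
Maximum subsets = 2^5
2^5 = 32

32


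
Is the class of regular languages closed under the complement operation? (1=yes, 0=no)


Regular languages are closed under:
- Union (DFA product construction)
- Intersection (DFA product construction)
- Complement (swap accept/reject states)
- Concatenation (NFA construction)
- Kleene star (NFA construction)
complement is in this list
Therefore: closed

1


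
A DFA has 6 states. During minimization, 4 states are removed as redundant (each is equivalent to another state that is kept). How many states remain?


Original DFA: 6 states
Redundant states removed: 4
Minimized states = original - removed
= 6 - 4
= 2

2


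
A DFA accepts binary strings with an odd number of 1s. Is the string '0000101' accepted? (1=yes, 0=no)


DFA has 2 states: q_even (start, accept=no) and q_odd
Processing string '0000101' character by character:
  Position 0: read '0', 1-count=0 -> q_even (no change)
  Position 1: read '0', 1-count=0 -> q_even (no change)
  Position 2: read '0', 1-count=0 -> q_even (no change)
  Position 3: read '0', 1-count=0 -> q_even (no change)
  Position 4: read '1', 1-count=1 -> q_odd
  Position 5: read '0', 1-count=1 -> q_odd (no change)
  Position 6: read '1', 1-count=2 -> q_even
Final state: q_even, total 1s = 2 (even); the DFA requires an odd count -> reject

0


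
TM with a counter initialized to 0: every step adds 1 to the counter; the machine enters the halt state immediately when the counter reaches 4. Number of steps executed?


Counter starts at 0. Counting sequence:
  Step 1: counter = 1
  Step 2: counter = 2
  Step 3: counter = 3
  Step 4: counter = 4
Counter reached 4 -> halt
Total steps = 4

4


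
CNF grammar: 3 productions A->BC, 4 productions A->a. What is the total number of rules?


CNF allows two rule forms:
  A -> BC (binary): 3 rules
  A -> a (terminal): 4 rules
Total = 3 + 4 = 7

7


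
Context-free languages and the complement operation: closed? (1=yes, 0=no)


CFL closure properties:
  Closed under: union, concatenation, Kleene star
  NOT closed under: intersection, complement
Operation 'complement' is in not-closed list -> No (not closed)

0


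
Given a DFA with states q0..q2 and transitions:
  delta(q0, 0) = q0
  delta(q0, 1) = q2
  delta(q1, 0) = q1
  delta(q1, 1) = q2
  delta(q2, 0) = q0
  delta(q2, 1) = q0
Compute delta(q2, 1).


Looking up transition function:
delta(q2, 1) in the table
Row: q2, Column: 1
Result: q0

q0


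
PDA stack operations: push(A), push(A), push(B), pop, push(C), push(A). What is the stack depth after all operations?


Tracing stack operations:
  push(A) -> stack = [A], depth=1
  push(A) -> stack = [A,A], depth=2
  push(B) -> stack = [A,A,B], depth=3
  pop -> removed B, stack = [A,A], depth=2
  push(C) -> stack = [A,A,C], depth=3
  push(A) -> stack = [A,A,C,A], depth=4
Final depth = 4

4


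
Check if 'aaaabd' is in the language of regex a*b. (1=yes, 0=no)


Pattern: a*b
String: 'aaaabd'
Pattern requires: zero or more 'a's followed by exactly one 'b'
Found 4 leading 'a's
Remaining: 'bd'
Remaining is not 'b' -> no match
Result: 0

0


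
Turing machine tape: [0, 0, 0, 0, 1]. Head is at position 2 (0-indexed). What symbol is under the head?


Tape: [0, 0, 0, 0, 1]
Positions: 0 1 2 3 4
Values:    0 0 0 0 1
Head at position 2
tape[2] = 0

0


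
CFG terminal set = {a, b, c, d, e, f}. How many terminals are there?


Terminal symbols: a, b, c, d, e, f
Counting each: a (#1), b (#2), c (#3), d (#4), e (#5), f (#6)
Total = 6

6


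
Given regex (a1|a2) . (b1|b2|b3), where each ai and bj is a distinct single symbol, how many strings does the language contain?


First group: 2 alternatives
Second group: 3 alternatives
Concatenation: each choice from group 1 pairs with each from group 2
Total = 2 x 3 = 6

6


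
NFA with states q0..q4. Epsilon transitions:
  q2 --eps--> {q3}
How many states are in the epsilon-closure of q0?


Starting from q0
Initialize closure = {q0}
q0 has no outgoing epsilon transitions -> nothing to add
Final closure: {q0}
Size = 1

1


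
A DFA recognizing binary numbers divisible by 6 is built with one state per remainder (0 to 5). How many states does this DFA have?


Divisibility by 6 is tracked via the remainder mod 6: 0, 1, ..., 5
The construction assigns one state to each remainder
Number of remainders = 6

6


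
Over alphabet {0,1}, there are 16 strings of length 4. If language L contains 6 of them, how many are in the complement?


Alphabet: {0,1}
String length: 4
Total strings of length 4 = 2^4 = 16
Strings in L = 6
Complement = total - |L|
= 16 - 6
= 10

10


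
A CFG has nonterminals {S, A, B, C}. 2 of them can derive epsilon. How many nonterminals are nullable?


Nonterminals: {S, A, B, C}
A nonterminal is nullable if it can derive epsilon
Counting nullable nonterminals: 2
Total nullable = 2

2


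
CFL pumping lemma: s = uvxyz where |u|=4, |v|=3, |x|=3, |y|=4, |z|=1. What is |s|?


|s| = |u| + |v| + |x| + |y| + |z|
= 4 + 3 + 3 + 4 + 1
= 7 + 3 + 5
= 10 + 5
= 15

15


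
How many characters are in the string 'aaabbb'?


String: 'aaabbb'
Counting characters:
  'a' appears 3 time(s)
  'b' appears 3 time(s)
Total length = 3 + 3 = 6

6
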